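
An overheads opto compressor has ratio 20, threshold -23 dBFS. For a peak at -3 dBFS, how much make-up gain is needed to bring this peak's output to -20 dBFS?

2 dB

The peak compresses to -23 + 20/20 = -22 dBFS.
To reach -20 dBFS requires -20 − (-22) = 2 dB of make-up.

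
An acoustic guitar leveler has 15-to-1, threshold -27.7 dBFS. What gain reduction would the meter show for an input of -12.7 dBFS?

14 dB

The signal is 15 dB above threshold.
After 15:1 compression the overshoot becomes 15/15 = 1 dB.
So the signal is attenuated by 15 − 1 = 14 dB.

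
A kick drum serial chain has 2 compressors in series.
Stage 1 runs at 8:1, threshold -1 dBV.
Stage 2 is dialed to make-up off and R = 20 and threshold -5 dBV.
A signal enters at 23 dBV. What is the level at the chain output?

-4.65 dBV

Stage 1: 23 dBV is 24 dB over -1 dBV; at 8:1 that becomes 3 dB over, giving 2 dBV.
Stage 2: 7 dB above -5 dBV, reduced 20:1 to 0.35 dB above → -4.65 dBV.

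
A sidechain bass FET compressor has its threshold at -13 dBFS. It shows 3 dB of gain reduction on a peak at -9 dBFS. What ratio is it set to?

Input overshoot = -9 − (-13) = 4 dB.
Output overshoot = 4 − 3 = 1 dB.
Ratio = input overshoot / output overshoot = 4 / 1 = 4.

4:1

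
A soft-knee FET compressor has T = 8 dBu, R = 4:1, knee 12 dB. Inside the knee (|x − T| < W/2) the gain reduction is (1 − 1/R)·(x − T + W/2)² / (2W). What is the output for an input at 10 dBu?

8 dBu

x − T + W/2 = 10 − 8 + 6 = 8.
GR = (1 − 1/4) × 8² / 24 = 0.75 × 64 / 24 = 2 dB.
Output = 10 − 2 = 8 dBu.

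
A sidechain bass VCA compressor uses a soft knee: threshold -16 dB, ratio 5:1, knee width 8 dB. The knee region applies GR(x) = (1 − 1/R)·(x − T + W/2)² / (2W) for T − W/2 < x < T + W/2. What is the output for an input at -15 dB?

-16.25 dB

x − T + W/2 = -15 − (-16) + 4 = 5.
GR = (1 − 1/5) × 5² / 16 = 0.8 × 25 / 16 = 1.25 dB.
Output = -15 − 1.25 = -16.25 dB.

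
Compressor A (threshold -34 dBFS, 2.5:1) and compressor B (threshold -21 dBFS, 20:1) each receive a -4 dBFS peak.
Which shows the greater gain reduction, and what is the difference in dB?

A, by 1.85 dB

A: GR = 30 − 30/2.5 = 18 dB.
B: GR = 17 − 17/20 = 16.15 dB.
A reduces 1.85 dB more.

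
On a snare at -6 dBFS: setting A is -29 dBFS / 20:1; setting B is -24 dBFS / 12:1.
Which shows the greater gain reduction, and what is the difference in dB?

A: GR = 23 − 23/20 = 21.85 dB.
B: GR = 18 − 18/12 = 16.5 dB.
A applies 5.35 dB more gain reduction.

A, by 5.35 dB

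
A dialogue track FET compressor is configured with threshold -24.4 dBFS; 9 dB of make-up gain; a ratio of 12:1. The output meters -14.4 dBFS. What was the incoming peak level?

Stripping the +9 dB make-up gives -23.4 dBFS at the gain stage.
That's 1 dB above the -24.4 dBFS threshold.
Before 12:1 compression the overshoot was 1 × 12 = 12 dB, so input = -24.4 + 12 = -12.4 dBFS.

-12.4 dBFS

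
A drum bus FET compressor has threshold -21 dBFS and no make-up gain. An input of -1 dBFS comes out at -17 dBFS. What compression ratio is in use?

5:1

Input overshoot = -1 − (-21) = 20 dB; output overshoot = -17 − (-21) = 4 dB.
Ratio = 20 / 4 = 5.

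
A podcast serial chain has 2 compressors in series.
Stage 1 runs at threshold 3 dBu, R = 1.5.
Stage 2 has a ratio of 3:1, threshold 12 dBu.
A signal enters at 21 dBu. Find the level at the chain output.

Stage 1: 21 dBu is 18 dB over 3 dBu; at 1.5:1 that becomes 12 dB over, giving 15 dBu.
Stage 2: 15 dBu is 3 dB over 12 dBu; at 3:1 that becomes 1 dB over, giving 13 dBu.

13 dBu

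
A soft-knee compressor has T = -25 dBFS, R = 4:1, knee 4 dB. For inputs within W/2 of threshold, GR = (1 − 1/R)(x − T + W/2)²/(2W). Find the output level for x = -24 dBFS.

-24.84375 dBFS

x − T + W/2 = -24 − (-25) + 2 = 3.
GR = (1 − 1/4) × 3² / 8 = 0.75 × 9 / 8 = 0.84375 dB.
Output = -24 − 0.84375 = -24.84375 dBFS.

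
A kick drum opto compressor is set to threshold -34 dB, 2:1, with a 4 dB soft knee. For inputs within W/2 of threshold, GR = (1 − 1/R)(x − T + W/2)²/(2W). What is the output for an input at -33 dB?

x − T + W/2 = -33 − (-34) + 2 = 3.
GR = (1 − 1/2) × 3² / 8 = 0.5 × 9 / 8 = 0.5625 dB.
Output = -33 − 0.5625 = -33.5625 dB.

-33.5625 dB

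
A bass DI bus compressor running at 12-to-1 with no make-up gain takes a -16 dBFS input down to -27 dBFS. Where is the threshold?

Input is 12 dB above T (since output overshoot × R = input overshoot: (-27 − T)·12 = -16 − T gives T = -28 dBFS).
Check: -28 + (-16 − (-28))/12 = -28 + 1 = -27 dBFS. ✓

-28 dBFS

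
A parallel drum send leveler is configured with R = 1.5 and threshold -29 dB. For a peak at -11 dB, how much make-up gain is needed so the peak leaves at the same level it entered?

Without make-up, output = threshold + overshoot/1.5 = -29 + 12 = -17 dB.
Gap to target: 6 dB.

6 dB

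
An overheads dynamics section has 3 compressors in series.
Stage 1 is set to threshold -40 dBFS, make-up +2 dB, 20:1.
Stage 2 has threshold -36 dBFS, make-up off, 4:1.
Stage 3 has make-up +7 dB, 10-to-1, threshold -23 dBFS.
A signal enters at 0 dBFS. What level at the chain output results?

Stage 1: 40 dB above -40 dBFS, reduced 20:1 to 2 dB above → -38 dBFS; +2 dB make-up → -36 dBFS.
Stage 2: below threshold (-36 ≤ -36); passes unchanged; output -36 dBFS.
Stage 3: below threshold (-36 ≤ -23); passes unchanged; make-up brings it to -29 dBFS.

-29 dBFS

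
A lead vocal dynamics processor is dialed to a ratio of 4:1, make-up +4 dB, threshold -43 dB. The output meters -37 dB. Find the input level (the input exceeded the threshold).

-35 dB

Stripping the +4 dB make-up gives -41 dB at the gain stage.
That's 2 dB above the -43 dB threshold.
Input overshoot = R × output overshoot = 8 dB → input = -43 + 8 = -35 dB.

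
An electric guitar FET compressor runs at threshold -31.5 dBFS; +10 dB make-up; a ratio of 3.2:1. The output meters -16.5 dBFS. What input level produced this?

-15.5 dBFS

Stripping the +10 dB make-up gives -26.5 dBFS at the gain stage.
That's 5 dB above the -31.5 dBFS threshold.
Before 3.2:1 compression the overshoot was 5 × 3.2 = 16 dB, so input = -31.5 + 16 = -15.5 dBFS.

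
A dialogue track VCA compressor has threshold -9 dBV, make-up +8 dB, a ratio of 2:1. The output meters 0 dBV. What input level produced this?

Before make-up, the level was 0 − 8 = -8 dBV.
That's 1 dB above the -9 dBV threshold.
Before 2:1 compression the overshoot was 1 × 2 = 2 dB, so input = -9 + 2 = -7 dBV.

-7 dBV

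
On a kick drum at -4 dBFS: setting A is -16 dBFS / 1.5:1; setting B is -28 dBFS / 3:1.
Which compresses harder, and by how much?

B, by 12 dB

A: overshoot 12 dB → output overshoot 8 dB → GR 4 dB.
B: overshoot 24 dB → output overshoot 8 dB → GR 16 dB.
Difference: 12 dB in favour of B.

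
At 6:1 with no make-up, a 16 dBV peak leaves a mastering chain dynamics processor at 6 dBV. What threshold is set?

4 dBV

Gain reduction = 16 − 6 = 10 dB; output overshoot = GR / (R − 1) = 10 / 5 = 2 dB.
Threshold = output − output overshoot = 6 − 2 = 4 dBV.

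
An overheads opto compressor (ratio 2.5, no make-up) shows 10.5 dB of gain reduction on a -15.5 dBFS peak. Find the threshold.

Let T be the threshold. Output overshoot = (input overshoot)/R, so -26 − T = (-15.5 − T)/2.5.
2.5·(-26 − T) = -15.5 − T → 1.5·T = -65 − (-15.5) = -49.5.
T = -49.5/1.5 = -33 dBFS.

-33 dBFS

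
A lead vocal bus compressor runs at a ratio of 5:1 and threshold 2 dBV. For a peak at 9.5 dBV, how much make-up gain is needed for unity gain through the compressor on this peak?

6 dB

Without make-up, output = threshold + overshoot/5 = 2 + 1.5 = 3.5 dBV.
Gap to target: 6 dB.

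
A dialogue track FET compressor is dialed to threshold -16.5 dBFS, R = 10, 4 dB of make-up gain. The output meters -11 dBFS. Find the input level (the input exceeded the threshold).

Before make-up, the level was -11 − 4 = -15 dBFS.
The compressed level sits -15 − (-16.5) = 1.5 dB over threshold.
Input overshoot = R × output overshoot = 15 dB → input = -16.5 + 15 = -1.5 dBFS.

-1.5 dBFS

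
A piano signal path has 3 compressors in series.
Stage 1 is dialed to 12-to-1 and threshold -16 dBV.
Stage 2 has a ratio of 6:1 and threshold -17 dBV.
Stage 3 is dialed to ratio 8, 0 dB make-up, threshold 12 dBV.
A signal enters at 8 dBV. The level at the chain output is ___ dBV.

-16.5 dBV

Stage 1: overshoot 24 dB → 24/12 = 2 dB → -14 dBV.
Stage 2: -14 dBV is 3 dB over -17 dBV; at 6:1 that becomes 0.5 dB over, giving -16.5 dBV.
Stage 3: -16.5 dBV ≤ 12 dBV, so stage 3 doesn't engage; output -16.5 dBV.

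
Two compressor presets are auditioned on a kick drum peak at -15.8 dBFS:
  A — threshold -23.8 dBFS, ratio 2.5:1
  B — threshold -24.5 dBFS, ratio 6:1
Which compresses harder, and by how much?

A: GR = 8 − 8/2.5 = 4.8 dB.
B: GR = 8.7 − 8.7/6 = 7.25 dB.
B reduces 2.45 dB more.

B, by 2.45 dB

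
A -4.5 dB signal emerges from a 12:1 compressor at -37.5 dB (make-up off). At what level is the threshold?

-40.5 dB

Gain reduction = -4.5 − (-37.5) = 33 dB; output overshoot = GR / (R − 1) = 33 / 11 = 3 dB.
Threshold = output − output overshoot = -37.5 − 3 = -40.5 dB.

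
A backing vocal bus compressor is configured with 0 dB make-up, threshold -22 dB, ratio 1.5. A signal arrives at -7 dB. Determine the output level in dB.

-12 dB

-7 dB sits 15 dB over threshold.
1.5:1 compression reduces that to 15/1.5 = 10 dB over.
Output = -22 + 10 = -12 dB.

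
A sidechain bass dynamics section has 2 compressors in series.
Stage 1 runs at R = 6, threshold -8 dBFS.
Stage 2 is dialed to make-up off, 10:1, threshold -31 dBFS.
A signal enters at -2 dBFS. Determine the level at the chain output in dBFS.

Stage 1: -2 dBFS is 6 dB over -8 dBFS; at 6:1 that becomes 1 dB over, giving -7 dBFS.
Stage 2: -7 dBFS is 24 dB over -31 dBFS; at 10:1 that becomes 2.4 dB over, giving -28.6 dBFS.

-28.6 dBFS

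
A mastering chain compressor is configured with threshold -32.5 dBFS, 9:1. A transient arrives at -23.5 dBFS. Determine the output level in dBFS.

-31.5 dBFS

Overshoot: -23.5 − (-32.5) = 9 dB.
9:1 compression reduces that to 9/9 = 1 dB over.
Output = -32.5 + 1 = -31.5 dBFS.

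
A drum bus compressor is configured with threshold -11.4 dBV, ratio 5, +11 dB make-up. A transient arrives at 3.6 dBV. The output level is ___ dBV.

2.6 dBV

The input is 15 dB above the -11.4 dBV threshold.
The 15 dB excess becomes 3 dB after 5:1 reduction.
So the level is -11.4 + 3 = -8.4 dBV; make-up adds 11 dB, giving 2.6 dBV.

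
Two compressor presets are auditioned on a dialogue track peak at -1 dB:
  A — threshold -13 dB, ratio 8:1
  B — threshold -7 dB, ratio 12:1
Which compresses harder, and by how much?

A, by 5 dB

A: overshoot 12 dB → output overshoot 1.5 dB → GR 10.5 dB.
B: overshoot 6 dB → output overshoot 0.5 dB → GR 5.5 dB.
A applies 5 dB more gain reduction.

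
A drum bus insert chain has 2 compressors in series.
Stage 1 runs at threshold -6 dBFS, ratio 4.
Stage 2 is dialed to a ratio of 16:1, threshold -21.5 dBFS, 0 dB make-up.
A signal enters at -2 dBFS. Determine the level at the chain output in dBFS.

-20.46875 dBFS

Stage 1: 4 dB above -6 dBFS, reduced 4:1 to 1 dB above → -5 dBFS.
Stage 2: 16.5 dB above -21.5 dBFS, reduced 16:1 to 1.03125 dB above → -20.46875 dBFS.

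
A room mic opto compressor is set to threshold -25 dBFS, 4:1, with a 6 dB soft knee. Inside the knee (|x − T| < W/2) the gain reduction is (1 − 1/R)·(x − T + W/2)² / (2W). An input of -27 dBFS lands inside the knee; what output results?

x − T + W/2 = -27 − (-25) + 3 = 1.
GR = (1 − 1/4) × 1² / 12 = 0.75 × 1 / 12 = 0.0625 dB.
Output = -27 − 0.0625 = -27.0625 dBFS.

-27.0625 dBFS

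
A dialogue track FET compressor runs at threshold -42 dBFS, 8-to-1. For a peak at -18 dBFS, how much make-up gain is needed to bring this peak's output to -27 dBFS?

12 dB

Without make-up, output = threshold + overshoot/8 = -42 + 3 = -39 dBFS.
Gap to target: 12 dB.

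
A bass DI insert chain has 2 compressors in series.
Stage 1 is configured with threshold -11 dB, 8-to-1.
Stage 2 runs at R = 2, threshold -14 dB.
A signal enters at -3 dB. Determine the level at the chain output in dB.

-12 dB

Stage 1: -3 dB is 8 dB over -11 dB; at 8:1 that becomes 1 dB over, giving -10 dB.
Stage 2: overshoot 4 dB → 4/2 = 2 dB → -12 dB.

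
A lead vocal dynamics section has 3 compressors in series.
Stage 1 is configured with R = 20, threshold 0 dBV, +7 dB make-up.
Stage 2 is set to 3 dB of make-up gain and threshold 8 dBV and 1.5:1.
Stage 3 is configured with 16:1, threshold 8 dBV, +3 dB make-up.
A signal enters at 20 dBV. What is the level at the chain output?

11.1875 dBV

Stage 1: 20 dB above 0 dBV, reduced 20:1 to 1 dB above → 1 dBV; +7 dB make-up → 8 dBV.
Stage 2: 8 dBV is at or below the 8 dBV threshold — no compression; make-up brings it to 11 dBV.
Stage 3: overshoot 3 dB → 3/16 = 0.1875 dB → 8.1875 dBV; +3 dB make-up → 11.1875 dBV.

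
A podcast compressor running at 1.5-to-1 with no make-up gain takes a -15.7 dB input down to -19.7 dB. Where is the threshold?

Input is 12 dB above T (since output overshoot × R = input overshoot: (-19.7 − T)·1.5 = -15.7 − T gives T = -27.7 dB).
Check: -27.7 + (-15.7 − (-27.7))/1.5 = -27.7 + 8 = -19.7 dB. ✓

-27.7 dB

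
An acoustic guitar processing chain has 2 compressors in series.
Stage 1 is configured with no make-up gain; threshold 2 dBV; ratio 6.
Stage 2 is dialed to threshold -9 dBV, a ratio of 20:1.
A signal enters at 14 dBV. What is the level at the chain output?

Stage 1: overshoot 12 dB → 12/6 = 2 dB → 4 dBV.
Stage 2: 13 dB above -9 dBV, reduced 20:1 to 0.65 dB above → -8.35 dBV.

-8.35 dBV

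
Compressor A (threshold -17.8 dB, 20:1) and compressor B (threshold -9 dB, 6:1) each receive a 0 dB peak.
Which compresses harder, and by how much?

A: GR = 17.8 − 17.8/20 = 16.91 dB.
B: GR = 9 − 9/6 = 7.5 dB.
Difference: 9.41 dB in favour of A.

A, by 9.41 dB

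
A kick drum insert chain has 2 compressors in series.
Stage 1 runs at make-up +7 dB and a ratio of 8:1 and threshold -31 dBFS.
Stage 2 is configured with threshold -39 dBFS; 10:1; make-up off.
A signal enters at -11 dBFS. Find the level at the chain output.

Stage 1: 20 dB above -31 dBFS, reduced 8:1 to 2.5 dB above → -28.5 dBFS; +7 dB make-up → -21.5 dBFS.
Stage 2: overshoot 17.5 dB → 17.5/10 = 1.75 dB → -37.25 dBFS.

-37.25 dBFS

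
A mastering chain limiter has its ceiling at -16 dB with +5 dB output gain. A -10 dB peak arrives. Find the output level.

-11 dB

At ∞:1, everything above -16 dB is held at the ceiling.
Output gain then adds 5 dB: -16 + 5 = -11 dB.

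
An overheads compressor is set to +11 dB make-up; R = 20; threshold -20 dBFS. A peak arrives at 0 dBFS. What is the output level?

-8 dBFS

Overshoot: 0 − (-20) = 20 dB.
At 20:1 the overshoot is divided by 20, leaving 1 dB above threshold.
Output = -20 + 1 = -19 dBFS; make-up adds 11 dB, giving -8 dBFS.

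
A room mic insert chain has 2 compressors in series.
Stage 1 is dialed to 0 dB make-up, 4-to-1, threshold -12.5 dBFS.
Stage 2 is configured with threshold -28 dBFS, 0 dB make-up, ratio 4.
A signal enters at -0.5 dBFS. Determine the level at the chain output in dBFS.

-23.375 dBFS

Stage 1: 12 dB above -12.5 dBFS, reduced 4:1 to 3 dB above → -9.5 dBFS.
Stage 2: -9.5 dBFS is 18.5 dB over -28 dBFS; at 4:1 that becomes 4.625 dB over, giving -23.375 dBFS.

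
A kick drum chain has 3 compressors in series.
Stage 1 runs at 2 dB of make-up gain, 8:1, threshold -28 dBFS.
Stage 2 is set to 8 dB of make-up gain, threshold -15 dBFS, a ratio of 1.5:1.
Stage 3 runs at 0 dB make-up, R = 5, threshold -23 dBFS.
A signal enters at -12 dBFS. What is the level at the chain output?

Stage 1: -12 dBFS is 16 dB over -28 dBFS; at 8:1 that becomes 2 dB over, giving -26 dBFS; +2 dB make-up → -24 dBFS.
Stage 2: -24 dBFS ≤ -15 dBFS, so stage 2 doesn't engage; make-up brings it to -16 dBFS.
Stage 3: -16 dBFS is 7 dB over -23 dBFS; at 5:1 that becomes 1.4 dB over, giving -21.6 dBFS.

-21.6 dBFS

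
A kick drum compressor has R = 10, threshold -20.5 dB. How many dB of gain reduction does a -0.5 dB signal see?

18 dB

The signal is 20 dB above threshold.
After 10:1 compression the overshoot becomes 20/10 = 2 dB.
Gain reduction = 20 − 2 = 18 dB.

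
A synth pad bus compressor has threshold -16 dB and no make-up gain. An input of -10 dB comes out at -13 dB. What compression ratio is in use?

2:1

Input overshoot = -10 − (-16) = 6 dB; output overshoot = -13 − (-16) = 3 dB.
Ratio = 6 / 3 = 2.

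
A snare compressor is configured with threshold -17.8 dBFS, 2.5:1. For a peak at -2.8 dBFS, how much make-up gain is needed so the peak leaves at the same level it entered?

9 dB

Overshoot 15 dB → 15/2.5 = 6 dB after compression, so the compressed level is -17.8 + 6 = -11.8 dBFS.
Make-up = target − compressed = -2.8 − (-11.8) = 9 dB.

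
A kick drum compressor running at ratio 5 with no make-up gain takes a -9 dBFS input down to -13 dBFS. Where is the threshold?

Let T be the threshold. Output overshoot = (input overshoot)/R, so -13 − T = (-9 − T)/5.
5·(-13 − T) = -9 − T → 4·T = -65 − (-9) = -56.
T = -56/4 = -14 dBFS.

-14 dBFS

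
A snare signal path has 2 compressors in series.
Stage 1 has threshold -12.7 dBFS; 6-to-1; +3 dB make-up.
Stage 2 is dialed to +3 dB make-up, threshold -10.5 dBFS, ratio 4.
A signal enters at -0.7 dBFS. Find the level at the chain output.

Stage 1: 12 dB above -12.7 dBFS, reduced 6:1 to 2 dB above → -10.7 dBFS; +3 dB make-up → -7.7 dBFS.
Stage 2: -7.7 dBFS is 2.8 dB over -10.5 dBFS; at 4:1 that becomes 0.7 dB over, giving -9.8 dBFS; +3 dB make-up → -6.8 dBFS.

-6.8 dBFS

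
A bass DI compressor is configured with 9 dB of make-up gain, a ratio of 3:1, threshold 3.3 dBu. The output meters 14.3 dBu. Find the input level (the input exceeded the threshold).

Remove make-up: 14.3 − 9 = 5.3 dBu.
That's 2 dB above the 3.3 dBu threshold.
Undo the ratio: input overshoot = 2 × 3 = 6 dB, giving input = 9.3 dBu.

9.3 dBu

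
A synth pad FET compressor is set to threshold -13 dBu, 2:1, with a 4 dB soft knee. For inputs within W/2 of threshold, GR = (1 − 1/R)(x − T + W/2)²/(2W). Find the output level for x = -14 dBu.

x − T + W/2 = -14 − (-13) + 2 = 1.
GR = (1 − 1/2) × 1² / 8 = 0.5 × 1 / 8 = 0.0625 dB.
Output = -14 − 0.0625 = -14.0625 dBu.

-14.0625 dBu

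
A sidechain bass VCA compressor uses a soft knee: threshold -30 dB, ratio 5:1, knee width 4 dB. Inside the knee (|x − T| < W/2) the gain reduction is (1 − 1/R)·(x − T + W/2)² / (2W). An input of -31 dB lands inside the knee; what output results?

-31.1 dB

x − T + W/2 = -31 − (-30) + 2 = 1.
GR = (1 − 1/5) × 1² / 8 = 0.8 × 1 / 8 = 0.1 dB.
Output = -31 − 0.1 = -31.1 dB.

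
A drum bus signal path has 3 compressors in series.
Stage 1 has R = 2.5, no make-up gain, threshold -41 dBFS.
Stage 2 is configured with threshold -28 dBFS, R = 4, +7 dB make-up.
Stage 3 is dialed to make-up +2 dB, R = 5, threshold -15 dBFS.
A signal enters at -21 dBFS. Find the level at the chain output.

-24 dBFS

Stage 1: overshoot 20 dB → 20/2.5 = 8 dB → -33 dBFS.
Stage 2: -33 dBFS ≤ -28 dBFS, so stage 2 doesn't engage; make-up brings it to -26 dBFS.
Stage 3: below threshold (-26 ≤ -15); passes unchanged; make-up brings it to -24 dBFS.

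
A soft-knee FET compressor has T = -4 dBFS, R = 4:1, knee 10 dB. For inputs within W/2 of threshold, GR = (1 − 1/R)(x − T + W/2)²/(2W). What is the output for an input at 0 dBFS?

x − T + W/2 = 0 − (-4) + 5 = 9.
GR = (1 − 1/4) × 9² / 20 = 0.75 × 81 / 20 = 3.0375 dB.
Output = 0 − 3.0375 = -3.0375 dBFS.

-3.0375 dBFS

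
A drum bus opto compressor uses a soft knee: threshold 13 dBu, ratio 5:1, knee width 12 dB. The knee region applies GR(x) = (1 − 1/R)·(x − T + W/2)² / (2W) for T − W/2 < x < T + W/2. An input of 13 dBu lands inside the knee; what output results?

x − T + W/2 = 13 − 13 + 6 = 6.
GR = (1 − 1/5) × 6² / 24 = 0.8 × 36 / 24 = 1.2 dB.
Output = 13 − 1.2 = 11.8 dBu.

11.8 dBu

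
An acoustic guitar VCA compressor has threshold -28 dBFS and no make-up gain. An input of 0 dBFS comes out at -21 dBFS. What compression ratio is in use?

Input overshoot = 0 − (-28) = 28 dB; output overshoot = -21 − (-28) = 7 dB.
Ratio = 28 / 7 = 4.

4:1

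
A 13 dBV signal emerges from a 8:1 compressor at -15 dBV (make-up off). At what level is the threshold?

-19 dBV

Gain reduction = 13 − (-15) = 28 dB; output overshoot = GR / (R − 1) = 28 / 7 = 4 dB.
Threshold = output − output overshoot = -15 − 4 = -19 dBV.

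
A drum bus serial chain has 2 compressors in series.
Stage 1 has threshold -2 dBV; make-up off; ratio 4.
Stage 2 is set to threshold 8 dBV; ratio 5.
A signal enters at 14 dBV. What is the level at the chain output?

Stage 1: 14 dBV is 16 dB over -2 dBV; at 4:1 that becomes 4 dB over, giving 2 dBV.
Stage 2: below threshold (2 ≤ 8); passes unchanged; output 2 dBV.

2 dBV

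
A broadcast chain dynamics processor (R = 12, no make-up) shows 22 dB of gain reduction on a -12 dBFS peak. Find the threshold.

Input is 24 dB above T (since output overshoot × R = input overshoot: (-34 − T)·12 = -12 − T gives T = -36 dBFS).
Check: -36 + (-12 − (-36))/12 = -36 + 2 = -34 dBFS. ✓

-36 dBFS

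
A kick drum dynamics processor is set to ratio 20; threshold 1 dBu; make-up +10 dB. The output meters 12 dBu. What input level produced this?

Remove make-up: 12 − 10 = 2 dBu.
That's 1 dB above the 1 dBu threshold.
Undo the ratio: input overshoot = 1 × 20 = 20 dB, giving input = 21 dBu.

21 dBu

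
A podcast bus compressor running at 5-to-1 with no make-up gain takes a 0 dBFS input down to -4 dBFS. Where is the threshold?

-5 dBFS

Input is 5 dB above T (since output overshoot × R = input overshoot: (-4 − T)·5 = 0 − T gives T = -5 dBFS).
Check: -5 + (0 − (-5))/5 = -5 + 1 = -4 dBFS. ✓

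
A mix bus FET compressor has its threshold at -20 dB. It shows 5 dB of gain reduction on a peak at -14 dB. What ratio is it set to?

6:1

Input overshoot = -14 − (-20) = 6 dB.
Output overshoot = 6 − 5 = 1 dB.
Ratio = input overshoot / output overshoot = 6 / 1 = 6.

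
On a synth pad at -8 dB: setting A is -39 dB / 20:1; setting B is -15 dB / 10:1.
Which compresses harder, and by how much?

A: GR = 31 − 31/20 = 29.45 dB.
B: GR = 7 − 7/10 = 6.3 dB.
Difference: 23.15 dB in favour of A.

A, by 23.15 dB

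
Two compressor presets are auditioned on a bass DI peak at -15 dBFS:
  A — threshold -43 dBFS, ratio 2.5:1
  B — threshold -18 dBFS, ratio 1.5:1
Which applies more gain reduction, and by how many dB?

A, by 15.8 dB

A: overshoot 28 dB → output overshoot 11.2 dB → GR 16.8 dB.
B: overshoot 3 dB → output overshoot 2 dB → GR 1 dB.
A reduces 15.8 dB more.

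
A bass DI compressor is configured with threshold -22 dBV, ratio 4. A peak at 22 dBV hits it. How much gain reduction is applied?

33 dB

Overshoot = 22 − (-22) = 44 dB.
A 4:1 ratio leaves 11 dB of that excess.
Gain reduction = 44 − 11 = 33 dB.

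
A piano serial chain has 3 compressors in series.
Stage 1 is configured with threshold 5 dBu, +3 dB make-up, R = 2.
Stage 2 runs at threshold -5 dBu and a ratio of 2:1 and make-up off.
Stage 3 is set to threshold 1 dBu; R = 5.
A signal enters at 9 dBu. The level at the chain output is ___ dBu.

Stage 1: 9 dBu is 4 dB over 5 dBu; at 2:1 that becomes 2 dB over, giving 7 dBu; +3 dB make-up → 10 dBu.
Stage 2: overshoot 15 dB → 15/2 = 7.5 dB → 2.5 dBu.
Stage 3: 2.5 dBu is 1.5 dB over 1 dBu; at 5:1 that becomes 0.3 dB over, giving 1.3 dBu.

1.3 dBu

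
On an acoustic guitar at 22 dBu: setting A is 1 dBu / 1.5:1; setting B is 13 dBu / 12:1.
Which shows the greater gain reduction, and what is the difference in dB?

A: GR = 21 − 21/1.5 = 7 dB.
B: GR = 9 − 9/12 = 8.25 dB.
B reduces 1.25 dB more.

B, by 1.25 dB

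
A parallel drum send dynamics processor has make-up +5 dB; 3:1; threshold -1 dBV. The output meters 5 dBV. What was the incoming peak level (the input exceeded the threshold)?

Remove make-up: 5 − 5 = 0 dBV.
The compressed level sits 0 − (-1) = 1 dB over threshold.
Input overshoot = R × output overshoot = 3 dB → input = -1 + 3 = 2 dBV.

2 dBV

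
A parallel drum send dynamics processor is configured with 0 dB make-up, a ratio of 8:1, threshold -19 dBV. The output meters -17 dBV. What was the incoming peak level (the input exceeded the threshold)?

-3 dBV

Post-compression overshoot = -17 − (-19) = 2 dB.
Undo the ratio: input overshoot = 2 × 8 = 16 dB, giving input = -3 dBV.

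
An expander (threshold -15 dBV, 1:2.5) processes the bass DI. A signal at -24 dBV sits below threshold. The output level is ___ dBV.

The input is 9 dB below the -15 dBV threshold.
A 1:2.5 expander multiplies undershoot by 2.5: 9 × 2.5 = 22.5 dB below threshold.
Output = -15 − 22.5 = -37.5 dBV.

-37.5 dBV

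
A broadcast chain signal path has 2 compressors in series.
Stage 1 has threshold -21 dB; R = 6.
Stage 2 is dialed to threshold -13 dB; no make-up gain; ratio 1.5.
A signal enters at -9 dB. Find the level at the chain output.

-19 dB

Stage 1: -9 dB is 12 dB over -21 dB; at 6:1 that becomes 2 dB over, giving -19 dB.
Stage 2: -19 dB is at or below the -13 dB threshold — no compression; output -19 dB.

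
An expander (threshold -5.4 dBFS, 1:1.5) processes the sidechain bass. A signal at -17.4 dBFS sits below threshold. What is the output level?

-23.4 dBFS

Below threshold, a 1:1.5 expander applies gain = (1.5−1)×(T − x) of attenuation.
(1.5−1) × 12 = 6 dB, so output = -17.4 − 6 = -23.4 dBFS.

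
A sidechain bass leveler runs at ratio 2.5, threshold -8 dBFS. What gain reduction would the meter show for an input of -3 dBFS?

-3 dBFS exceeds the threshold by 5 dB.
At 2.5:1, output sits 5/2.5 = 2 dB above threshold.
Gain reduction = 5 − 2 = 3 dB.

3 dB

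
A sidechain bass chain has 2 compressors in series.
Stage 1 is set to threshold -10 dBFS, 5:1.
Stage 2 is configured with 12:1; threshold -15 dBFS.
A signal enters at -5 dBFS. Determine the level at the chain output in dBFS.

Stage 1: -5 dBFS is 5 dB over -10 dBFS; at 5:1 that becomes 1 dB over, giving -9 dBFS.
Stage 2: 6 dB above -15 dBFS, reduced 12:1 to 0.5 dB above → -14.5 dBFS.

-14.5 dBFS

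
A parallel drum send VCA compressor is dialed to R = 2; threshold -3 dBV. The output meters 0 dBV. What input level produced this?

3 dBV

That's 3 dB above the -3 dBV threshold.
Undo the ratio: input overshoot = 3 × 2 = 6 dB, giving input = 3 dBV.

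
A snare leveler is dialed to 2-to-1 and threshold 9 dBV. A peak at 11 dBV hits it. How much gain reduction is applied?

Overshoot = 11 − 9 = 2 dB.
At 2:1, output sits 2/2 = 1 dB above threshold.
So the signal is attenuated by 2 − 1 = 1 dB.

1 dB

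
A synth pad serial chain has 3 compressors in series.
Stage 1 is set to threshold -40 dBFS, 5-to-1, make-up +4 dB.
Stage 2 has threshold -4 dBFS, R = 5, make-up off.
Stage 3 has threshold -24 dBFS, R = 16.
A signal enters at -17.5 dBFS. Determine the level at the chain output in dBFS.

-31.5 dBFS

Stage 1: overshoot 22.5 dB → 22.5/5 = 4.5 dB → -35.5 dBFS; +4 dB make-up → -31.5 dBFS.
Stage 2: below threshold (-31.5 ≤ -4); passes unchanged; output -31.5 dBFS.
Stage 3: -31.5 dBFS is at or below the -24 dBFS threshold — no compression; output -31.5 dBFS.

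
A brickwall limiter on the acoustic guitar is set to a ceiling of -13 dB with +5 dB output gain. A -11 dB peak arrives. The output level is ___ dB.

-8 dB

A brickwall limiter is an ∞:1 compressor: any input above the ceiling is clamped to -13 dB.
Output gain then adds 5 dB: -13 + 5 = -8 dB.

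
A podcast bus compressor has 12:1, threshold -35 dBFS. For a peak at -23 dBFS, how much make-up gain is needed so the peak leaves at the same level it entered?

The peak compresses to -35 + 12/12 = -34 dBFS.
To reach -23 dBFS requires -23 − (-34) = 11 dB of make-up.

11 dB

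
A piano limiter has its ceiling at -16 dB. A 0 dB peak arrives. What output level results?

-16 dB

The limiter clamps the peak to its -16 dB ceiling.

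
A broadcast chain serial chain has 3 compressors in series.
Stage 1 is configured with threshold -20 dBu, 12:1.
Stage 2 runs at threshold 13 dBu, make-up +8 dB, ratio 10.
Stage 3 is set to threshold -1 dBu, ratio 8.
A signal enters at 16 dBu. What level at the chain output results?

-9 dBu

Stage 1: 16 dBu is 36 dB over -20 dBu; at 12:1 that becomes 3 dB over, giving -17 dBu.
Stage 2: -17 dBu ≤ 13 dBu, so stage 2 doesn't engage; make-up brings it to -9 dBu.
Stage 3: below threshold (-9 ≤ -1); passes unchanged; output -9 dBu.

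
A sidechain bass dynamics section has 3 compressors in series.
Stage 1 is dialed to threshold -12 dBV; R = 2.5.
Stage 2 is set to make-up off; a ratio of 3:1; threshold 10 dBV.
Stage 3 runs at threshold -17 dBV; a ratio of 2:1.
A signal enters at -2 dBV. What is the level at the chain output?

Stage 1: overshoot 10 dB → 10/2.5 = 4 dB → -8 dBV.
Stage 2: -8 dBV ≤ 10 dBV, so stage 2 doesn't engage; output -8 dBV.
Stage 3: 9 dB above -17 dBV, reduced 2:1 to 4.5 dB above → -12.5 dBV.

-12.5 dBV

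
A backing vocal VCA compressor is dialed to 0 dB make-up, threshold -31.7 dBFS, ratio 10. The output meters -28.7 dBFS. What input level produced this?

Post-compression overshoot = -28.7 − (-31.7) = 3 dB.
Input overshoot = R × output overshoot = 30 dB → input = -31.7 + 30 = -1.7 dBFS.

-1.7 dBFS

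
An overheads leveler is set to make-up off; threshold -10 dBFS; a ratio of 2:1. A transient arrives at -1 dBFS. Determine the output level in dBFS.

The input is 9 dB above the -10 dBFS threshold.
2:1 compression reduces that to 9/2 = 4.5 dB over.
Output = -10 + 4.5 = -5.5 dBFS.

-5.5 dBFS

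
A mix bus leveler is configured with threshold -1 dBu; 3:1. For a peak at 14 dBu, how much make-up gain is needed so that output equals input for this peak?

10 dB

The peak compresses to -1 + 15/3 = 4 dBu.
To reach 14 dBu requires 14 − 4 = 10 dB of make-up.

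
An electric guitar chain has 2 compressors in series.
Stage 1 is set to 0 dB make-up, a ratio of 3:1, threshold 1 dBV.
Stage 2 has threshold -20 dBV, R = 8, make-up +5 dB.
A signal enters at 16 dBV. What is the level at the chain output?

Stage 1: 15 dB above 1 dBV, reduced 3:1 to 5 dB above → 6 dBV.
Stage 2: 26 dB above -20 dBV, reduced 8:1 to 3.25 dB above → -16.75 dBV; +5 dB make-up → -11.75 dBV.

-11.75 dBV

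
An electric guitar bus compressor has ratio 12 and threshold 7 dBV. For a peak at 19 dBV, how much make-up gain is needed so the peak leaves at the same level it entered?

Overshoot 12 dB → 12/12 = 1 dB after compression, so the compressed level is 7 + 1 = 8 dBV.
Make-up = target − compressed = 19 − 8 = 11 dB.

11 dB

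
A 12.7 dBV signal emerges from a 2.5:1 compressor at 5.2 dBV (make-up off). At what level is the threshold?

0.2 dBV

Input is 12.5 dB above T (since output overshoot × R = input overshoot: (5.2 − T)·2.5 = 12.7 − T gives T = 0.2 dBV).
Check: 0.2 + (12.7 − 0.2)/2.5 = 0.2 + 5 = 5.2 dBV. ✓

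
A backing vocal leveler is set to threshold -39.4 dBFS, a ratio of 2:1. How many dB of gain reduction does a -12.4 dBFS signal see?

-12.4 dBFS exceeds the threshold by 27 dB.
At 2:1, output sits 27/2 = 13.5 dB above threshold.
GR = overshoot in − overshoot out = 27 − 13.5 = 13.5 dB.

13.5 dB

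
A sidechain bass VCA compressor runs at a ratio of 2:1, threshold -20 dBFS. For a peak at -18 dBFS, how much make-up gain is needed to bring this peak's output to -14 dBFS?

5 dB

Overshoot 2 dB → 2/2 = 1 dB after compression, so the compressed level is -20 + 1 = -19 dBFS.
Make-up = target − compressed = -14 − (-19) = 5 dB.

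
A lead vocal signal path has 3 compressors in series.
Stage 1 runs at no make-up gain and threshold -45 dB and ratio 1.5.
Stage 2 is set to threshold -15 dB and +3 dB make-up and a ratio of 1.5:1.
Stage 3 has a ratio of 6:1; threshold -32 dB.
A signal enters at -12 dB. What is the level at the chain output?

-30 dB

Stage 1: overshoot 33 dB → 33/1.5 = 22 dB → -23 dB.
Stage 2: below threshold (-23 ≤ -15); passes unchanged; make-up brings it to -20 dB.
Stage 3: -20 dB is 12 dB over -32 dB; at 6:1 that becomes 2 dB over, giving -30 dB.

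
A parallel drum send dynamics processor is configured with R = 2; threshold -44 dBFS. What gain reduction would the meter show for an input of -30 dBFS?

Overshoot = -30 − (-44) = 14 dB.
A 2:1 ratio leaves 7 dB of that excess.
Gain reduction = 14 − 7 = 7 dB.

7 dB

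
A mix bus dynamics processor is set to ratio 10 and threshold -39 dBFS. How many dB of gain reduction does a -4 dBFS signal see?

31.5 dB

Overshoot = -4 − (-39) = 35 dB.
At 10:1, output sits 35/10 = 3.5 dB above threshold.
Gain reduction = 35 − 3.5 = 31.5 dB.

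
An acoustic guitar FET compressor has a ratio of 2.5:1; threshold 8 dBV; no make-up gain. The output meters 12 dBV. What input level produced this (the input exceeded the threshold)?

18 dBV

The compressed level sits 12 − 8 = 4 dB over threshold.
Input overshoot = R × output overshoot = 10 dB → input = 8 + 10 = 18 dBV.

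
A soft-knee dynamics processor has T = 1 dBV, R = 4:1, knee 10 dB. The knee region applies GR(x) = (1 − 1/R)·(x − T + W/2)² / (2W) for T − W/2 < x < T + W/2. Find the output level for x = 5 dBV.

1.9625 dBV

x − T + W/2 = 5 − 1 + 5 = 9.
GR = (1 − 1/4) × 9² / 20 = 0.75 × 81 / 20 = 3.0375 dB.
Output = 5 − 3.0375 = 1.9625 dBV.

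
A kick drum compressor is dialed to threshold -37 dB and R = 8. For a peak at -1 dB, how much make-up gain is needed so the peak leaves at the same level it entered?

31.5 dB

The peak compresses to -37 + 36/8 = -32.5 dB.
To reach -1 dB requires -1 − (-32.5) = 31.5 dB of make-up.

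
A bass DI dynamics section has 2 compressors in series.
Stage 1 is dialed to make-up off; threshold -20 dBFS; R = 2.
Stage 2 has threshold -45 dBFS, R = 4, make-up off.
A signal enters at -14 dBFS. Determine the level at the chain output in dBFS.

-38 dBFS

Stage 1: overshoot 6 dB → 6/2 = 3 dB → -17 dBFS.
Stage 2: 28 dB above -45 dBFS, reduced 4:1 to 7 dB above → -38 dBFS.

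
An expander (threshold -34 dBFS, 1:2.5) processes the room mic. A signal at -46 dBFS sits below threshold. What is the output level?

-64 dBFS

Undershoot = (-34) − (-46) = 12 dB.
At 1:2.5, that expands to 30 dB under threshold.
Output = -34 − 30 = -64 dBFS.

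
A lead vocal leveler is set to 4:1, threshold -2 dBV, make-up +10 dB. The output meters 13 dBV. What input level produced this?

18 dBV

Stripping the +10 dB make-up gives 3 dBV at the gain stage.
The compressed level sits 3 − (-2) = 5 dB over threshold.
Before 4:1 compression the overshoot was 5 × 4 = 20 dB, so input = -2 + 20 = 18 dBV.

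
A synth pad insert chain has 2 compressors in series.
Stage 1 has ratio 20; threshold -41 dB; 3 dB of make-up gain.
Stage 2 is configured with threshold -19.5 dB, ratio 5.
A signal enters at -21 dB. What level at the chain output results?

Stage 1: -21 dB is 20 dB over -41 dB; at 20:1 that becomes 1 dB over, giving -40 dB; +3 dB make-up → -37 dB.
Stage 2: below threshold (-37 ≤ -19.5); passes unchanged; output -37 dB.

-37 dB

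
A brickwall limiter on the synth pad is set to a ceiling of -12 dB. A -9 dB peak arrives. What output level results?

The limiter clamps the peak to its -12 dB ceiling.

-12 dB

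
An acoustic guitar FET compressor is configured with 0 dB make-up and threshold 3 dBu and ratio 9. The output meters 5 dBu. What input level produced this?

21 dBu

That's 2 dB above the 3 dBu threshold.
Before 9:1 compression the overshoot was 2 × 9 = 18 dB, so input = 3 + 18 = 21 dBu.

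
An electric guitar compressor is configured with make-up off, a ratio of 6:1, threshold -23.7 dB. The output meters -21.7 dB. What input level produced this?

The compressed level sits -21.7 − (-23.7) = 2 dB over threshold.
Before 6:1 compression the overshoot was 2 × 6 = 12 dB, so input = -23.7 + 12 = -11.7 dB.

-11.7 dB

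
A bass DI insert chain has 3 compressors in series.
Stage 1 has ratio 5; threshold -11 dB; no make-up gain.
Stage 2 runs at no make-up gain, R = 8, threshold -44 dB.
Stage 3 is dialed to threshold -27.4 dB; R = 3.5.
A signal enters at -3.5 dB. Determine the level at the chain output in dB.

-39.6875 dB

Stage 1: -3.5 dB is 7.5 dB over -11 dB; at 5:1 that becomes 1.5 dB over, giving -9.5 dB.
Stage 2: overshoot 34.5 dB → 34.5/8 = 4.3125 dB → -39.6875 dB.
Stage 3: -39.6875 dB ≤ -27.4 dB, so stage 3 doesn't engage; output -39.6875 dB.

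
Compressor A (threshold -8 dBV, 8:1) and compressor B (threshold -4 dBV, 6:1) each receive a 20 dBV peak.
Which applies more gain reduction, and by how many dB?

A: overshoot 28 dB → output overshoot 3.5 dB → GR 24.5 dB.
B: overshoot 24 dB → output overshoot 4 dB → GR 20 dB.
Difference: 4.5 dB in favour of A.

A, by 4.5 dB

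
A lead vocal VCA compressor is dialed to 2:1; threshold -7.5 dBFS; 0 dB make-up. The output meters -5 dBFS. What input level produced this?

That's 2.5 dB above the -7.5 dBFS threshold.
Undo the ratio: input overshoot = 2.5 × 2 = 5 dB, giving input = -2.5 dBFS.

-2.5 dBFS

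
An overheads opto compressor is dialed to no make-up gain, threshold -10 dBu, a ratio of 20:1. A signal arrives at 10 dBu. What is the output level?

10 dBu sits 20 dB over threshold.
The 20 dB excess becomes 1 dB after 20:1 reduction.
So the level is -10 + 1 = -9 dBu.

-9 dBu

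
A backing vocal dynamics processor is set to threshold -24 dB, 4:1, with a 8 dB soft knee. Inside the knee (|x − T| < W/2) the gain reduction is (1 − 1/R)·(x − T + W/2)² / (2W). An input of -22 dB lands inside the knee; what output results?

x − T + W/2 = -22 − (-24) + 4 = 6.
GR = (1 − 1/4) × 6² / 16 = 0.75 × 36 / 16 = 1.6875 dB.
Output = -22 − 1.6875 = -23.6875 dB.

-23.6875 dB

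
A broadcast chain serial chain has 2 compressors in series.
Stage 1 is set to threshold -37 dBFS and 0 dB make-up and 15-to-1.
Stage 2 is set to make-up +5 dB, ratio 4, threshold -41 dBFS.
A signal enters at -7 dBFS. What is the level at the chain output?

-34.5 dBFS

Stage 1: -7 dBFS is 30 dB over -37 dBFS; at 15:1 that becomes 2 dB over, giving -35 dBFS.
Stage 2: overshoot 6 dB → 6/4 = 1.5 dB → -39.5 dBFS; +5 dB make-up → -34.5 dBFS.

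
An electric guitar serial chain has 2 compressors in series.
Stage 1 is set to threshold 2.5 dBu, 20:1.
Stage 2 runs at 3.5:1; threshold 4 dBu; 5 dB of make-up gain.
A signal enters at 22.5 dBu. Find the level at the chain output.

Stage 1: 22.5 dBu is 20 dB over 2.5 dBu; at 20:1 that becomes 1 dB over, giving 3.5 dBu.
Stage 2: 3.5 dBu ≤ 4 dBu, so stage 2 doesn't engage; make-up brings it to 8.5 dBu.

8.5 dBu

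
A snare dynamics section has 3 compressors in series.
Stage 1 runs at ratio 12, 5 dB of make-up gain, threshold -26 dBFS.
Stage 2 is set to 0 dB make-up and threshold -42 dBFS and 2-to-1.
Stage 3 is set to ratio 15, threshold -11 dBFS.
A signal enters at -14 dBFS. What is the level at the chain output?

Stage 1: overshoot 12 dB → 12/12 = 1 dB → -25 dBFS; +5 dB make-up → -20 dBFS.
Stage 2: overshoot 22 dB → 22/2 = 11 dB → -31 dBFS.
Stage 3: -31 dBFS ≤ -11 dBFS, so stage 3 doesn't engage; output -31 dBFS.

-31 dBFS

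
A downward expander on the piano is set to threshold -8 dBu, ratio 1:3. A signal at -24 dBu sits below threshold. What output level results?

Below threshold, a 1:3 expander applies gain = (3−1)×(T − x) of attenuation.
(3−1) × 16 = 32 dB, so output = -24 − 32 = -56 dBu.

-56 dBu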